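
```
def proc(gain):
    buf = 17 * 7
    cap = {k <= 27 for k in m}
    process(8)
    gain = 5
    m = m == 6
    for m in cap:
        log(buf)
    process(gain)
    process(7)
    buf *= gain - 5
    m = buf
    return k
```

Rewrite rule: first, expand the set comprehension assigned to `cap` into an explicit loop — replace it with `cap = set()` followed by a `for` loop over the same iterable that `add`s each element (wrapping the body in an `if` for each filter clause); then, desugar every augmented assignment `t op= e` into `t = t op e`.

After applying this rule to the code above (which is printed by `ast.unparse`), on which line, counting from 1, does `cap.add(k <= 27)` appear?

Transformed code:
def proc(gain):
    buf = 17 * 7
    cap = set()
    for k in m:
        cap.add(k <= 27)
    process(8)
    gain = 5
    m = m == 6
    for m in cap:
        log(buf)
    process(gain)
    process(7)
    buf = buf * (gain - 5)
    m = buf
    return k

5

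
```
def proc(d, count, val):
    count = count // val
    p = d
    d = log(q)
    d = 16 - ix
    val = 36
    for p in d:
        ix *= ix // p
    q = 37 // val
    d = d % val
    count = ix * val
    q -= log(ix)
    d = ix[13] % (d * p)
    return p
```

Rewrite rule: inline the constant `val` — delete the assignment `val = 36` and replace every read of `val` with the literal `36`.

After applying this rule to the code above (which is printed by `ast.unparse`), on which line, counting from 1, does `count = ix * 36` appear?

Transformed code:
def proc(d, count, val):
    count = count // 36
    p = d
    d = log(q)
    d = 16 - ix
    for p in d:
        ix *= ix // p
    q = 37 // 36
    d = d % 36
    count = ix * 36
    q -= log(ix)
    d = ix[13] % (d * p)
    return p

10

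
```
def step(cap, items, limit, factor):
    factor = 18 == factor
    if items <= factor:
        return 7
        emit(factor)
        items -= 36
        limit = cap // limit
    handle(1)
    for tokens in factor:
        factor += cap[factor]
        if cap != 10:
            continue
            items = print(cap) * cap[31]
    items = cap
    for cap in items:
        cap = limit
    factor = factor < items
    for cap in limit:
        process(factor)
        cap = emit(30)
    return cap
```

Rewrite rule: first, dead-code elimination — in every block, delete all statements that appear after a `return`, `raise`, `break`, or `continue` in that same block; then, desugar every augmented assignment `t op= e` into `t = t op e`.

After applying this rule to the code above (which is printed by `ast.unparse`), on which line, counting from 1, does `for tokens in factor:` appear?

6

Transformed code:
def step(cap, items, limit, factor):
    factor = 18 == factor
    if items <= factor:
        return 7
    handle(1)
    for tokens in factor:
        factor = factor + cap[factor]
        if cap != 10:
            continue
    items = cap
    for cap in items:
        cap = limit
    factor = factor < items
    for cap in limit:
        process(factor)
        cap = emit(30)
    return cap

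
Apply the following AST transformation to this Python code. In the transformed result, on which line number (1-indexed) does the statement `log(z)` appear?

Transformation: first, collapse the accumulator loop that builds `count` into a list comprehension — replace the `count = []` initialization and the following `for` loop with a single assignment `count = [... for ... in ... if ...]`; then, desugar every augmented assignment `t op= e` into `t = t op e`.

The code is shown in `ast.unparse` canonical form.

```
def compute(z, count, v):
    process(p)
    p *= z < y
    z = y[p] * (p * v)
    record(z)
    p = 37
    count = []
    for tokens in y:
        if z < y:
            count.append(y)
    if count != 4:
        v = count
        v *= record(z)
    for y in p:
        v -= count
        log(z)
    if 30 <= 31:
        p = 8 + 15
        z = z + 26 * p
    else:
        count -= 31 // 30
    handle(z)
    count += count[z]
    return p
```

Transformed code:
def compute(z, count, v):
    process(p)
    p = p * (z < y)
    z = y[p] * (p * v)
    record(z)
    p = 37
    count = [y for tokens in y if z < y]
    if count != 4:
        v = count
        v = v * record(z)
    for y in p:
        v = v - count
        log(z)
    if 30 <= 31:
        p = 8 + 15
        z = z + 26 * p
    else:
        count = count - 31 // 30
    handle(z)
    count = count + count[z]
    return p

13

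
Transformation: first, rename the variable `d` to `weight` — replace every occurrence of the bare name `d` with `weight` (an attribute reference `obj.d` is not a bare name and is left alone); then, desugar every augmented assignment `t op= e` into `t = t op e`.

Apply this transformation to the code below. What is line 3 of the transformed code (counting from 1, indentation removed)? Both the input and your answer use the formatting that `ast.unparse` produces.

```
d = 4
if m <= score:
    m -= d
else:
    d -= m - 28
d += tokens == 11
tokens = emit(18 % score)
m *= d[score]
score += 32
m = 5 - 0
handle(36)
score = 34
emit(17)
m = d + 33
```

m = m - weight

Transformed code:
weight = 4
if m <= score:
    m = m - weight
else:
    weight = weight - (m - 28)
weight = weight + (tokens == 11)
tokens = emit(18 % score)
m = m * weight[score]
score = score + 32
m = 5 - 0
handle(36)
score = 34
emit(17)
m = weight + 33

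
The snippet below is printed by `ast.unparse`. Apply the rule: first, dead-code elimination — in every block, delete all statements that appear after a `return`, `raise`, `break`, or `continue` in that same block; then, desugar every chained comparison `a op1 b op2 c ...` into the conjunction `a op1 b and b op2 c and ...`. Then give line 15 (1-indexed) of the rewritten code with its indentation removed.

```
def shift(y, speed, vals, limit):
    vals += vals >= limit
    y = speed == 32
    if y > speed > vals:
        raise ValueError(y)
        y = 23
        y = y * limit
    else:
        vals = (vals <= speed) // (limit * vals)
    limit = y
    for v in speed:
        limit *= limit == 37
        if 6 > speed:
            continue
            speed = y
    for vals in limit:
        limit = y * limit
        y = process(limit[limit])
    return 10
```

y = process(limit[limit])

Transformed code:
def shift(y, speed, vals, limit):
    vals += vals >= limit
    y = speed == 32
    if y > speed and speed > vals:
        raise ValueError(y)
    else:
        vals = (vals <= speed) // (limit * vals)
    limit = y
    for v in speed:
        limit *= limit == 37
        if 6 > speed:
            continue
    for vals in limit:
        limit = y * limit
        y = process(limit[limit])
    return 10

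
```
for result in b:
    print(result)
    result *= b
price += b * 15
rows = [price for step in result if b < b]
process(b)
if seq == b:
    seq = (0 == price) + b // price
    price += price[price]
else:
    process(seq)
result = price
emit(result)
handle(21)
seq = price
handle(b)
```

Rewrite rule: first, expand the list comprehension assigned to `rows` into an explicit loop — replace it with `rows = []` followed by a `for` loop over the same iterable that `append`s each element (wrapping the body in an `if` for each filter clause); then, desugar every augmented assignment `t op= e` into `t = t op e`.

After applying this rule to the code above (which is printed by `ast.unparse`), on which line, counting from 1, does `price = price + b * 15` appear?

Transformed code:
for result in b:
    print(result)
    result = result * b
price = price + b * 15
rows = []
for step in result:
    if b < b:
        rows.append(price)
process(b)
if seq == b:
    seq = (0 == price) + b // price
    price = price + price[price]
else:
    process(seq)
result = price
emit(result)
handle(21)
seq = price
handle(b)

4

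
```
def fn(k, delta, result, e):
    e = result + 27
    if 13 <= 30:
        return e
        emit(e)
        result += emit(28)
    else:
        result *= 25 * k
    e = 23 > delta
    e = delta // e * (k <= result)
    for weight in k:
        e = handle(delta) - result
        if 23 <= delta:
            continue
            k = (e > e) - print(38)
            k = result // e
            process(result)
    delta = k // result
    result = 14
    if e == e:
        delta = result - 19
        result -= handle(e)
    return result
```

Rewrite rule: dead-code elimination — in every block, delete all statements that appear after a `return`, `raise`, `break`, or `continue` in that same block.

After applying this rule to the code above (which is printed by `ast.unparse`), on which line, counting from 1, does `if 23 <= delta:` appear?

11

Transformed code:
def fn(k, delta, result, e):
    e = result + 27
    if 13 <= 30:
        return e
    else:
        result *= 25 * k
    e = 23 > delta
    e = delta // e * (k <= result)
    for weight in k:
        e = handle(delta) - result
        if 23 <= delta:
            continue
    delta = k // result
    result = 14
    if e == e:
        delta = result - 19
        result -= handle(e)
    return result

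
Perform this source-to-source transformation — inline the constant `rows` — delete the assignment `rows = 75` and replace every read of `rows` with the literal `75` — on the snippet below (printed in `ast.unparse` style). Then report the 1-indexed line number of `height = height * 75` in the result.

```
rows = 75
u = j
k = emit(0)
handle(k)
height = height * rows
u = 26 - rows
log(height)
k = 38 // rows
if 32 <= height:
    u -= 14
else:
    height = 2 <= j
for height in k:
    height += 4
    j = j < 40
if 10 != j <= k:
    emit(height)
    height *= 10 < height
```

4

Transformed code:
u = j
k = emit(0)
handle(k)
height = height * 75
u = 26 - 75
log(height)
k = 38 // 75
if 32 <= height:
    u -= 14
else:
    height = 2 <= j
for height in k:
    height += 4
    j = j < 40
if 10 != j <= k:
    emit(height)
    height *= 10 < height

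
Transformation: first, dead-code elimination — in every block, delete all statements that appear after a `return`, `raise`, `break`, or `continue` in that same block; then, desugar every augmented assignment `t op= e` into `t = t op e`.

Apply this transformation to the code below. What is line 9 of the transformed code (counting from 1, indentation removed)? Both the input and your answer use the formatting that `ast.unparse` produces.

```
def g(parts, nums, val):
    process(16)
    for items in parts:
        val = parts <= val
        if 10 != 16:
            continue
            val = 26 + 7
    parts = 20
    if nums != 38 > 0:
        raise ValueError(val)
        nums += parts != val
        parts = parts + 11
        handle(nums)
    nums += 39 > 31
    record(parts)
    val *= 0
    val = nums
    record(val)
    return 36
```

Transformed code:
def g(parts, nums, val):
    process(16)
    for items in parts:
        val = parts <= val
        if 10 != 16:
            continue
    parts = 20
    if nums != 38 > 0:
        raise ValueError(val)
    nums = nums + (39 > 31)
    record(parts)
    val = val * 0
    val = nums
    record(val)
    return 36

raise ValueError(val)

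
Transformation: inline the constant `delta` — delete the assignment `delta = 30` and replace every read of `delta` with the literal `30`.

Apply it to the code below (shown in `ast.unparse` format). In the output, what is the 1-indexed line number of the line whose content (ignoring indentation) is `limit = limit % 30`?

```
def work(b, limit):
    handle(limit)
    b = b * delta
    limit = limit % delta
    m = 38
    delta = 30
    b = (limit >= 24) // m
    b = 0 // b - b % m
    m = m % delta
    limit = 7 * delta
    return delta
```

4

Transformed code:
def work(b, limit):
    handle(limit)
    b = b * 30
    limit = limit % 30
    m = 38
    b = (limit >= 24) // m
    b = 0 // b - b % m
    m = m % 30
    limit = 7 * 30
    return 30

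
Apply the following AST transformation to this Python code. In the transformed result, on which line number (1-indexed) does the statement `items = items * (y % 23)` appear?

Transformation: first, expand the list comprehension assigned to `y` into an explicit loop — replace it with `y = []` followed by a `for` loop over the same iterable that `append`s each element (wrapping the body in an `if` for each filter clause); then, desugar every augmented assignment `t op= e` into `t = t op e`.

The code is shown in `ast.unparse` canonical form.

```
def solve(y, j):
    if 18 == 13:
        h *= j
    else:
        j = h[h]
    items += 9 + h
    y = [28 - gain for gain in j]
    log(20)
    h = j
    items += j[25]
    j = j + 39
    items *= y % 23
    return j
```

14

Transformed code:
def solve(y, j):
    if 18 == 13:
        h = h * j
    else:
        j = h[h]
    items = items + (9 + h)
    y = []
    for gain in j:
        y.append(28 - gain)
    log(20)
    h = j
    items = items + j[25]
    j = j + 39
    items = items * (y % 23)
    return j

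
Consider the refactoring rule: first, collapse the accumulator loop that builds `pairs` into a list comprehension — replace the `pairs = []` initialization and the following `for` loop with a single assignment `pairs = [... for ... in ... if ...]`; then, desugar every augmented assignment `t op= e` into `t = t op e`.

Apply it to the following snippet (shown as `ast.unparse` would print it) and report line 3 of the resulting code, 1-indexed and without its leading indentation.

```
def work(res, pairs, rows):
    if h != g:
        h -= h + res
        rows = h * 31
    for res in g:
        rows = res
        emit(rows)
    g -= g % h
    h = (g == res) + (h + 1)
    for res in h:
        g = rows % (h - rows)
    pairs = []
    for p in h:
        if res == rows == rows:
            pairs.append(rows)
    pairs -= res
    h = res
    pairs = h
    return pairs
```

h = h - (h + res)

Transformed code:
def work(res, pairs, rows):
    if h != g:
        h = h - (h + res)
        rows = h * 31
    for res in g:
        rows = res
        emit(rows)
    g = g - g % h
    h = (g == res) + (h + 1)
    for res in h:
        g = rows % (h - rows)
    pairs = [rows for p in h if res == rows == rows]
    pairs = pairs - res
    h = res
    pairs = h
    return pairs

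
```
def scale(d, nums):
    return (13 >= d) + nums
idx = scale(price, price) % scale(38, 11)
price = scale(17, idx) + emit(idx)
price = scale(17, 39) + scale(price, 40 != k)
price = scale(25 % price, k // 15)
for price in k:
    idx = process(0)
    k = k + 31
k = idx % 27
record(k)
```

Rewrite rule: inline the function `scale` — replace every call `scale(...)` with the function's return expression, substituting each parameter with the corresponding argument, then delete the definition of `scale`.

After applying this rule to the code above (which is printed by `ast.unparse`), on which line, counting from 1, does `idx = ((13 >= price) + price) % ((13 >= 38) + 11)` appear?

Transformed code:
idx = ((13 >= price) + price) % ((13 >= 38) + 11)
price = (13 >= 17) + idx + emit(idx)
price = (13 >= 17) + 39 + ((13 >= price) + (40 != k))
price = (13 >= 25 % price) + k // 15
for price in k:
    idx = process(0)
    k = k + 31
k = idx % 27
record(k)

1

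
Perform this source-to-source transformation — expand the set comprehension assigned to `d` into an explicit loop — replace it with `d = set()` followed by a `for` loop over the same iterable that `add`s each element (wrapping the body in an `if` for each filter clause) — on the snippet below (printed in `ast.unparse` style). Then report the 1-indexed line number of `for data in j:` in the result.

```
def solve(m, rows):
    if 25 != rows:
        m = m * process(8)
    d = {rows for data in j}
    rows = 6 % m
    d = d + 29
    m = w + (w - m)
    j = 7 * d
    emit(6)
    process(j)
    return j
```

Transformed code:
def solve(m, rows):
    if 25 != rows:
        m = m * process(8)
    d = set()
    for data in j:
        d.add(rows)
    rows = 6 % m
    d = d + 29
    m = w + (w - m)
    j = 7 * d
    emit(6)
    process(j)
    return j

5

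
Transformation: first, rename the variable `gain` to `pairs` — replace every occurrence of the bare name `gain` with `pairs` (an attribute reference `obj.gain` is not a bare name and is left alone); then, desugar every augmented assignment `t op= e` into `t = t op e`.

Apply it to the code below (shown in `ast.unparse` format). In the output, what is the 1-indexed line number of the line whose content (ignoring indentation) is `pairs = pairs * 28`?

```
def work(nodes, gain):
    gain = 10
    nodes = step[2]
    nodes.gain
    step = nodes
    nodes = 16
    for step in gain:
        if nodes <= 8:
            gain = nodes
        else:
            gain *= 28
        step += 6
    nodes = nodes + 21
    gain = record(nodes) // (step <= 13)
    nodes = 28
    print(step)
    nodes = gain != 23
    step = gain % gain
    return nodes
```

11

Transformed code:
def work(nodes, pairs):
    pairs = 10
    nodes = step[2]
    nodes.gain
    step = nodes
    nodes = 16
    for step in pairs:
        if nodes <= 8:
            pairs = nodes
        else:
            pairs = pairs * 28
        step = step + 6
    nodes = nodes + 21
    pairs = record(nodes) // (step <= 13)
    nodes = 28
    print(step)
    nodes = pairs != 23
    step = pairs % pairs
    return nodes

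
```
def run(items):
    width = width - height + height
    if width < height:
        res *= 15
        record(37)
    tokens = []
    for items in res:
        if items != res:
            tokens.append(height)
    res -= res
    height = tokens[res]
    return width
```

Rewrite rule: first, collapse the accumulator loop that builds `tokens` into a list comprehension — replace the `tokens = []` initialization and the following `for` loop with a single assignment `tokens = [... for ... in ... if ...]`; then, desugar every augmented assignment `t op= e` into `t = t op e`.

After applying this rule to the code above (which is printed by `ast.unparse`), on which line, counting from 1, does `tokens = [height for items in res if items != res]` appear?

Transformed code:
def run(items):
    width = width - height + height
    if width < height:
        res = res * 15
        record(37)
    tokens = [height for items in res if items != res]
    res = res - res
    height = tokens[res]
    return width

6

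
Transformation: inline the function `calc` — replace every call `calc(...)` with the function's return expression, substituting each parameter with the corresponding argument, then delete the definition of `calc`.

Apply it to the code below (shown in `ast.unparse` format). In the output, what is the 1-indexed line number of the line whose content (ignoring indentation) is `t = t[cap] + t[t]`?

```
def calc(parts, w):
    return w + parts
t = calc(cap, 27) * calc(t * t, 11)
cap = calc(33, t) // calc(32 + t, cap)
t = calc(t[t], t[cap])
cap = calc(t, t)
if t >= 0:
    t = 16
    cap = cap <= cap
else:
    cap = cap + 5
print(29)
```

3

Transformed code:
t = (27 + cap) * (11 + t * t)
cap = (t + 33) // (cap + (32 + t))
t = t[cap] + t[t]
cap = t + t
if t >= 0:
    t = 16
    cap = cap <= cap
else:
    cap = cap + 5
print(29)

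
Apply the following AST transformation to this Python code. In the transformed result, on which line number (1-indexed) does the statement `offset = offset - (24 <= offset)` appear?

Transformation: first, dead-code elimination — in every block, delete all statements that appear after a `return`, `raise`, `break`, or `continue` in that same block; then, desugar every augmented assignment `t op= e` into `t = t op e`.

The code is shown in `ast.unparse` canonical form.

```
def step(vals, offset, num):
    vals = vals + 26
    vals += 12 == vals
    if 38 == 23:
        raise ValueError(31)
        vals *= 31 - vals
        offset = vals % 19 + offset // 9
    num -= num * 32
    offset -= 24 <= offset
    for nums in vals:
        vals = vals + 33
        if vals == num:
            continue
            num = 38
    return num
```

7

Transformed code:
def step(vals, offset, num):
    vals = vals + 26
    vals = vals + (12 == vals)
    if 38 == 23:
        raise ValueError(31)
    num = num - num * 32
    offset = offset - (24 <= offset)
    for nums in vals:
        vals = vals + 33
        if vals == num:
            continue
    return num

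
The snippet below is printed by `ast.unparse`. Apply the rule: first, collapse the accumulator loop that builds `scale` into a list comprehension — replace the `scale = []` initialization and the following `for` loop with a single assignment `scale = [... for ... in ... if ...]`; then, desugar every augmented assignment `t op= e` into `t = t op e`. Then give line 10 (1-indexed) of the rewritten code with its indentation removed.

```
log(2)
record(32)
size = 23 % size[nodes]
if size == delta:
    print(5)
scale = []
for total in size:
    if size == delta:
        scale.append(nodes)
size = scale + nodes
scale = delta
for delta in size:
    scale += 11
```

scale = scale + 11

Transformed code:
log(2)
record(32)
size = 23 % size[nodes]
if size == delta:
    print(5)
scale = [nodes for total in size if size == delta]
size = scale + nodes
scale = delta
for delta in size:
    scale = scale + 11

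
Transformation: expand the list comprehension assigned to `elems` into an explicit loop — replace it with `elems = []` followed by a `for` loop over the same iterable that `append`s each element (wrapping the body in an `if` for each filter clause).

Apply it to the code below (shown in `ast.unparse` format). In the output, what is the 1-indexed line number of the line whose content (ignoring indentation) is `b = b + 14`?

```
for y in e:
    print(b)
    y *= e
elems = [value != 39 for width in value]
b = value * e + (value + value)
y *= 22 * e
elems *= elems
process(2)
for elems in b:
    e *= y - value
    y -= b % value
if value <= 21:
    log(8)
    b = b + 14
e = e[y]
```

Transformed code:
for y in e:
    print(b)
    y *= e
elems = []
for width in value:
    elems.append(value != 39)
b = value * e + (value + value)
y *= 22 * e
elems *= elems
process(2)
for elems in b:
    e *= y - value
    y -= b % value
if value <= 21:
    log(8)
    b = b + 14
e = e[y]

16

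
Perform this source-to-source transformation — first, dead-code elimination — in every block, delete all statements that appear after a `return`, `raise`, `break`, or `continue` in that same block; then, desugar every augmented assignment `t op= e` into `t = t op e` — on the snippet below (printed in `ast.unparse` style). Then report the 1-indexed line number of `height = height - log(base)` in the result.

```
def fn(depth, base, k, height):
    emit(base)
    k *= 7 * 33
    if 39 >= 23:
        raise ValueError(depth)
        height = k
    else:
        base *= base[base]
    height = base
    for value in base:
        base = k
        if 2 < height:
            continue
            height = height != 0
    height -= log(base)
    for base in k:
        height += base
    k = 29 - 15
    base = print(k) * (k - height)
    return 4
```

Transformed code:
def fn(depth, base, k, height):
    emit(base)
    k = k * (7 * 33)
    if 39 >= 23:
        raise ValueError(depth)
    else:
        base = base * base[base]
    height = base
    for value in base:
        base = k
        if 2 < height:
            continue
    height = height - log(base)
    for base in k:
        height = height + base
    k = 29 - 15
    base = print(k) * (k - height)
    return 4

13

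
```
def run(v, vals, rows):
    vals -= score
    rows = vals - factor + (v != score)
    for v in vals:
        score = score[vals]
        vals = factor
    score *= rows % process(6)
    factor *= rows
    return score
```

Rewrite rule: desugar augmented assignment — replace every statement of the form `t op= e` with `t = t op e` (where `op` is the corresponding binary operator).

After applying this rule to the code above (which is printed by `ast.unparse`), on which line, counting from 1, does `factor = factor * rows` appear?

8

Transformed code:
def run(v, vals, rows):
    vals = vals - score
    rows = vals - factor + (v != score)
    for v in vals:
        score = score[vals]
        vals = factor
    score = score * (rows % process(6))
    factor = factor * rows
    return score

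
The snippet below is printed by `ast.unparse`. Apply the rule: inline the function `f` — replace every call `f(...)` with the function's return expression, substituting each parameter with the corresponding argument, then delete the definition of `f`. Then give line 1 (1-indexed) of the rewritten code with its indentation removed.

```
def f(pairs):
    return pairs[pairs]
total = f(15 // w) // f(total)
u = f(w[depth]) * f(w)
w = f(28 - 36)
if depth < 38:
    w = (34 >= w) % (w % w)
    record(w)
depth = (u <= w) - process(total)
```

total = (15 // w)[15 // w] // total[total]

Transformed code:
total = (15 // w)[15 // w] // total[total]
u = w[depth][w[depth]] * w[w]
w = (28 - 36)[28 - 36]
if depth < 38:
    w = (34 >= w) % (w % w)
    record(w)
depth = (u <= w) - process(total)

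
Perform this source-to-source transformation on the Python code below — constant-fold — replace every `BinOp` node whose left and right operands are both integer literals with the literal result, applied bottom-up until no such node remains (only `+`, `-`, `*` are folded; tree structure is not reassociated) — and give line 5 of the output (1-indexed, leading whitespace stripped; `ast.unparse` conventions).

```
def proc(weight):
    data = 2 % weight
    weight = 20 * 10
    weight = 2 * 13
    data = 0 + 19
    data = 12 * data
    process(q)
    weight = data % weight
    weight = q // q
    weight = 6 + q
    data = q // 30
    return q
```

Transformed code:
def proc(weight):
    data = 2 % weight
    weight = 200
    weight = 26
    data = 19
    data = 12 * data
    process(q)
    weight = data % weight
    weight = q // q
    weight = 6 + q
    data = q // 30
    return q

data = 19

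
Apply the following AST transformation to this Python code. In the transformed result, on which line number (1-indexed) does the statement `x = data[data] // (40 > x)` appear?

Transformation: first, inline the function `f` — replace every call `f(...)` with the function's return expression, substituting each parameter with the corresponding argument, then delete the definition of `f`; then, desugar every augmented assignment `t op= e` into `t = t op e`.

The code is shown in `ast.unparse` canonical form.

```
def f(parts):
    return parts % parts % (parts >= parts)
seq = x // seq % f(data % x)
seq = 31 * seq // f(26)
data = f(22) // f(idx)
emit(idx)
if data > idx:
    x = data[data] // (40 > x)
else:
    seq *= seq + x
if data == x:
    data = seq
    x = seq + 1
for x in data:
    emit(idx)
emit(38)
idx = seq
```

Transformed code:
seq = x // seq % (data % x % (data % x) % (data % x >= data % x))
seq = 31 * seq // (26 % 26 % (26 >= 26))
data = 22 % 22 % (22 >= 22) // (idx % idx % (idx >= idx))
emit(idx)
if data > idx:
    x = data[data] // (40 > x)
else:
    seq = seq * (seq + x)
if data == x:
    data = seq
    x = seq + 1
for x in data:
    emit(idx)
emit(38)
idx = seq

6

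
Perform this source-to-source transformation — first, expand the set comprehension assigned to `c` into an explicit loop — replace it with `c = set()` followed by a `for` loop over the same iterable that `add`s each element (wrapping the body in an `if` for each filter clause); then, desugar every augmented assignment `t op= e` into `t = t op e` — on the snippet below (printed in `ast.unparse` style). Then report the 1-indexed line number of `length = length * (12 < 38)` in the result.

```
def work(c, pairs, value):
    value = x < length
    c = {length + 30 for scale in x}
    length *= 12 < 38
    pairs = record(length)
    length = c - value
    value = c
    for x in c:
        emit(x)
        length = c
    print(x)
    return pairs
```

Transformed code:
def work(c, pairs, value):
    value = x < length
    c = set()
    for scale in x:
        c.add(length + 30)
    length = length * (12 < 38)
    pairs = record(length)
    length = c - value
    value = c
    for x in c:
        emit(x)
        length = c
    print(x)
    return pairs

6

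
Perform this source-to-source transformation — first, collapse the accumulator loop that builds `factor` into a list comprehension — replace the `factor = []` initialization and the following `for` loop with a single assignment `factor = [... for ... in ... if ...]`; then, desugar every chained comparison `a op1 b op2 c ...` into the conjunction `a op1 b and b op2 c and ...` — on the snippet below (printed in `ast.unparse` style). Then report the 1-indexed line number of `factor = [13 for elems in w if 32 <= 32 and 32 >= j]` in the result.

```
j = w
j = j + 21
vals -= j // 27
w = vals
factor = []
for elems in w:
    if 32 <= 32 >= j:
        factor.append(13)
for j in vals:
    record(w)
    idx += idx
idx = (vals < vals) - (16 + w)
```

5

Transformed code:
j = w
j = j + 21
vals -= j // 27
w = vals
factor = [13 for elems in w if 32 <= 32 and 32 >= j]
for j in vals:
    record(w)
    idx += idx
idx = (vals < vals) - (16 + w)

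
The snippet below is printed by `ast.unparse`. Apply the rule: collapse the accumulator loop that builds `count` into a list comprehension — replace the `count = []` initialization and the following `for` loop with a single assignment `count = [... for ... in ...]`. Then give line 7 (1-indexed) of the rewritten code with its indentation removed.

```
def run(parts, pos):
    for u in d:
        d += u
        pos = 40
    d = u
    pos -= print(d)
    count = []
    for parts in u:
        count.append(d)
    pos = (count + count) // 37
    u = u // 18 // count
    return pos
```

count = [d for parts in u]

Transformed code:
def run(parts, pos):
    for u in d:
        d += u
        pos = 40
    d = u
    pos -= print(d)
    count = [d for parts in u]
    pos = (count + count) // 37
    u = u // 18 // count
    return pos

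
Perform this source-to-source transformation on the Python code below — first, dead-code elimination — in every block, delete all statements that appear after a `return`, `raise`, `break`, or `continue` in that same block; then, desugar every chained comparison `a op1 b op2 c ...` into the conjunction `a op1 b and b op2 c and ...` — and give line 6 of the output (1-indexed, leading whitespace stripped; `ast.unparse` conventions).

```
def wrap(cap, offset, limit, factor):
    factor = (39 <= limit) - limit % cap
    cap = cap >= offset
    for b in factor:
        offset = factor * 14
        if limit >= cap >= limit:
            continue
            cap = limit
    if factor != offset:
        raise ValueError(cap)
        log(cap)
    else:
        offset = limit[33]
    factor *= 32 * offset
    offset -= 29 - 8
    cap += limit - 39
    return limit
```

Transformed code:
def wrap(cap, offset, limit, factor):
    factor = (39 <= limit) - limit % cap
    cap = cap >= offset
    for b in factor:
        offset = factor * 14
        if limit >= cap and cap >= limit:
            continue
    if factor != offset:
        raise ValueError(cap)
    else:
        offset = limit[33]
    factor *= 32 * offset
    offset -= 29 - 8
    cap += limit - 39
    return limit

if limit >= cap and cap >= limit:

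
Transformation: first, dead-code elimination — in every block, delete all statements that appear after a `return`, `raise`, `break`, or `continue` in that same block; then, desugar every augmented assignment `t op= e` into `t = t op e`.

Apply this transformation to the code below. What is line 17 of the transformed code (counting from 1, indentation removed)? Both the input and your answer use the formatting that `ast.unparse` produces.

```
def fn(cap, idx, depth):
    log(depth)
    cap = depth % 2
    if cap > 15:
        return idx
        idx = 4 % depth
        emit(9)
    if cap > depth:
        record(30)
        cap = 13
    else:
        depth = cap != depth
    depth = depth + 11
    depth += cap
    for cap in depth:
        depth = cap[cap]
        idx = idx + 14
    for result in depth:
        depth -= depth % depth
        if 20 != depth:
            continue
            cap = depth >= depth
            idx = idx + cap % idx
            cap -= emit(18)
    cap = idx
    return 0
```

depth = depth - depth % depth

Transformed code:
def fn(cap, idx, depth):
    log(depth)
    cap = depth % 2
    if cap > 15:
        return idx
    if cap > depth:
        record(30)
        cap = 13
    else:
        depth = cap != depth
    depth = depth + 11
    depth = depth + cap
    for cap in depth:
        depth = cap[cap]
        idx = idx + 14
    for result in depth:
        depth = depth - depth % depth
        if 20 != depth:
            continue
    cap = idx
    return 0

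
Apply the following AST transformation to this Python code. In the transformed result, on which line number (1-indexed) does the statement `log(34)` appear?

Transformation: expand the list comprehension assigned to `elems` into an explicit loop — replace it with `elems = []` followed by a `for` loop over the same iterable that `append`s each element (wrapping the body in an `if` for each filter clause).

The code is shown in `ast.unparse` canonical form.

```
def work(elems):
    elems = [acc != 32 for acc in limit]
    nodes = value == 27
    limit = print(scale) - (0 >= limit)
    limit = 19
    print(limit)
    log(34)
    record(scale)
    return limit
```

9

Transformed code:
def work(elems):
    elems = []
    for acc in limit:
        elems.append(acc != 32)
    nodes = value == 27
    limit = print(scale) - (0 >= limit)
    limit = 19
    print(limit)
    log(34)
    record(scale)
    return limit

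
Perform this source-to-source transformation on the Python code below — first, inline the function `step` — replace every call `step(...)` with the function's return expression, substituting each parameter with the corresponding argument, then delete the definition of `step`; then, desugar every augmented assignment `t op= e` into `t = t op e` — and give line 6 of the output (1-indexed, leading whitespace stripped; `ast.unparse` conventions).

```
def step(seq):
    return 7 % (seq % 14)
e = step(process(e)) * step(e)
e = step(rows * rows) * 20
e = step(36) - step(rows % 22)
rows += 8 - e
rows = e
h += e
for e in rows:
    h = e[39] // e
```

Transformed code:
e = 7 % (process(e) % 14) * (7 % (e % 14))
e = 7 % (rows * rows % 14) * 20
e = 7 % (36 % 14) - 7 % (rows % 22 % 14)
rows = rows + (8 - e)
rows = e
h = h + e
for e in rows:
    h = e[39] // e

h = h + e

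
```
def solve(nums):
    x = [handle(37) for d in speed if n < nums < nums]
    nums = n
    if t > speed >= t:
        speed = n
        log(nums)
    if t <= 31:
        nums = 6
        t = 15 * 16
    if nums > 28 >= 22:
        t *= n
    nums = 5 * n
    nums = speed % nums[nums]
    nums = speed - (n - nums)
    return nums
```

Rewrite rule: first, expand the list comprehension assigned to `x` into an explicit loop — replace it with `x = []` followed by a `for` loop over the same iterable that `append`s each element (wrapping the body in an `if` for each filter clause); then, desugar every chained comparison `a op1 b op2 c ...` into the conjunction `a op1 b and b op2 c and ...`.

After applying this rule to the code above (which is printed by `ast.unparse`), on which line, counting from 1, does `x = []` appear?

2

Transformed code:
def solve(nums):
    x = []
    for d in speed:
        if n < nums and nums < nums:
            x.append(handle(37))
    nums = n
    if t > speed and speed >= t:
        speed = n
        log(nums)
    if t <= 31:
        nums = 6
        t = 15 * 16
    if nums > 28 and 28 >= 22:
        t *= n
    nums = 5 * n
    nums = speed % nums[nums]
    nums = speed - (n - nums)
    return nums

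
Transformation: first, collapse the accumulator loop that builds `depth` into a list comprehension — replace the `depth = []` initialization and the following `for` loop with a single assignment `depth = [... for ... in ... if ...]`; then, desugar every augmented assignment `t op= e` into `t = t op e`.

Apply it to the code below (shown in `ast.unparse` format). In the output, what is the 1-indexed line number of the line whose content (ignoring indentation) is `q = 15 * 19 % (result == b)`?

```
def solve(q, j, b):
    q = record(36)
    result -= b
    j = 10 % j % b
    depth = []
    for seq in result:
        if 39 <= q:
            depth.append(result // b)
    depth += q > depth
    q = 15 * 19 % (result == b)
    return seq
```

7

Transformed code:
def solve(q, j, b):
    q = record(36)
    result = result - b
    j = 10 % j % b
    depth = [result // b for seq in result if 39 <= q]
    depth = depth + (q > depth)
    q = 15 * 19 % (result == b)
    return seq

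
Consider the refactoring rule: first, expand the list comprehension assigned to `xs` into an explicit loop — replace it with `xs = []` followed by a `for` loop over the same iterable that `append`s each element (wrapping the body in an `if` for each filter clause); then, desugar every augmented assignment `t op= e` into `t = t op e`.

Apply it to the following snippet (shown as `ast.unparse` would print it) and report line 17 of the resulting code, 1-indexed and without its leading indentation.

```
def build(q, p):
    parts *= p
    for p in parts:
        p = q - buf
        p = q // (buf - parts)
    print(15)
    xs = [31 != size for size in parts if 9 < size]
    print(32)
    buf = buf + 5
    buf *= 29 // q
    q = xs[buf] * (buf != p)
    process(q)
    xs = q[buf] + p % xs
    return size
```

return size

Transformed code:
def build(q, p):
    parts = parts * p
    for p in parts:
        p = q - buf
        p = q // (buf - parts)
    print(15)
    xs = []
    for size in parts:
        if 9 < size:
            xs.append(31 != size)
    print(32)
    buf = buf + 5
    buf = buf * (29 // q)
    q = xs[buf] * (buf != p)
    process(q)
    xs = q[buf] + p % xs
    return size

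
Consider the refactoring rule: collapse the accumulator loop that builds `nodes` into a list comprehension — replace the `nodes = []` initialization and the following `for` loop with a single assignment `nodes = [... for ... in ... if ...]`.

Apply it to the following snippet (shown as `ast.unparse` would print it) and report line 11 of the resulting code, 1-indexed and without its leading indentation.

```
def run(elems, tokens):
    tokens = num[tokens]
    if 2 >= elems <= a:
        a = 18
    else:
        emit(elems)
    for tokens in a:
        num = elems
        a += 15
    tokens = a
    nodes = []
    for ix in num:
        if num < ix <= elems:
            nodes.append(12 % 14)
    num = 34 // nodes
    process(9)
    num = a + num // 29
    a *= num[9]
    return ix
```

Transformed code:
def run(elems, tokens):
    tokens = num[tokens]
    if 2 >= elems <= a:
        a = 18
    else:
        emit(elems)
    for tokens in a:
        num = elems
        a += 15
    tokens = a
    nodes = [12 % 14 for ix in num if num < ix <= elems]
    num = 34 // nodes
    process(9)
    num = a + num // 29
    a *= num[9]
    return ix

nodes = [12 % 14 for ix in num if num < ix <= elems]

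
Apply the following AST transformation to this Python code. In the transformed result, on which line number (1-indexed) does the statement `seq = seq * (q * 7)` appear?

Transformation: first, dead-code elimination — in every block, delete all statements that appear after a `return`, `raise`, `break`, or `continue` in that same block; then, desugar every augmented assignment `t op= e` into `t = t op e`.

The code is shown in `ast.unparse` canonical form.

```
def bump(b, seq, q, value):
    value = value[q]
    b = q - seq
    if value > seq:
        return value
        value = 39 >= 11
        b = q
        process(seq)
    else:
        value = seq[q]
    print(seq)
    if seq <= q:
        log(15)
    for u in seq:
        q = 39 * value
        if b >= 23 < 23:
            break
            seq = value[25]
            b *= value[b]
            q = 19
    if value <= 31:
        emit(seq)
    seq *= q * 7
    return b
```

17

Transformed code:
def bump(b, seq, q, value):
    value = value[q]
    b = q - seq
    if value > seq:
        return value
    else:
        value = seq[q]
    print(seq)
    if seq <= q:
        log(15)
    for u in seq:
        q = 39 * value
        if b >= 23 < 23:
            break
    if value <= 31:
        emit(seq)
    seq = seq * (q * 7)
    return b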